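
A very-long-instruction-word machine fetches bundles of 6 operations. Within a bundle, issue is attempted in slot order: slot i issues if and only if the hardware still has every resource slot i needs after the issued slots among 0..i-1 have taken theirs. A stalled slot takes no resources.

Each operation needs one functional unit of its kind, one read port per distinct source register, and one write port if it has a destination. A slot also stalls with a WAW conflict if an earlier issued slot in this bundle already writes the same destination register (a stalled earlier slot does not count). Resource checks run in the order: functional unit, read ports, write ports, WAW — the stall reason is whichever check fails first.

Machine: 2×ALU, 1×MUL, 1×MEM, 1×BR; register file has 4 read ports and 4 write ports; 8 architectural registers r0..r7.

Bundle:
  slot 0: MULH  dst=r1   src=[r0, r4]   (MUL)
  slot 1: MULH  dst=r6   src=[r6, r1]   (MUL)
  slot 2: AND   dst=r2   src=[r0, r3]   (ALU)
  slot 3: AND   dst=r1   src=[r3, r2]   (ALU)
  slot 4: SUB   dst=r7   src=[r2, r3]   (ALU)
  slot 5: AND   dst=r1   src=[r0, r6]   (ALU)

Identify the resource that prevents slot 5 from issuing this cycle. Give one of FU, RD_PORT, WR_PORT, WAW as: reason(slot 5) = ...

reason(slot 5) = RD_PORT

[0] MUL needs rd=2 wr=1: ok; after: ALU=2 MUL=0 MEM=1 BR=1, R=2, W=3
[1] MUL needs rd=2 wr=1: FU; after: ALU=2 MUL=0 MEM=1 BR=1, R=2, W=3
[2] ALU needs rd=2 wr=1: ok; after: ALU=1 MUL=0 MEM=1 BR=1, R=0, W=2
[3] ALU needs rd=2 wr=1: RD_PORT; after: ALU=1 MUL=0 MEM=1 BR=1, R=0, W=2
[4] ALU needs rd=2 wr=1: RD_PORT; after: ALU=1 MUL=0 MEM=1 BR=1, R=0, W=2
[5] ALU needs rd=2 wr=1: RD_PORT; after: ALU=1 MUL=0 MEM=1 BR=1, R=0, W=2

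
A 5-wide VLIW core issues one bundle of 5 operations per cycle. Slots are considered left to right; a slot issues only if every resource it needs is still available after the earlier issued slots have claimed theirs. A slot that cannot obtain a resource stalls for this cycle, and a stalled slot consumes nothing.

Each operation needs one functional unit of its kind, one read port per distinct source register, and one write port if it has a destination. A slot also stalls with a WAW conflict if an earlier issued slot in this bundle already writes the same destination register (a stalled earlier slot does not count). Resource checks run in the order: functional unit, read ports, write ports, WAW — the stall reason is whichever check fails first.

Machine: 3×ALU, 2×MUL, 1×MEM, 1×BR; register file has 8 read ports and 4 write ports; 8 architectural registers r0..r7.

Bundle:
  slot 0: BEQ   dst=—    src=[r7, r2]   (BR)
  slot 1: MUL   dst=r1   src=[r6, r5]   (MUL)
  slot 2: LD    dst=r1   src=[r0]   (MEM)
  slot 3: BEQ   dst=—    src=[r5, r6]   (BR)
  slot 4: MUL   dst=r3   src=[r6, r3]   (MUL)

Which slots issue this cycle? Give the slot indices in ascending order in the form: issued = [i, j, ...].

issued = [0, 1, 4]

#0 BR src=r7,r2 dispatched  <A:3 Mu:2 Ld:1 B:0 rd:6 wr:4>
#1 MUL src=r6,r5 dispatched  <A:3 Mu:1 Ld:1 B:0 rd:4 wr:3>
#2 MEM src=r0 held:WAW  <A:3 Mu:1 Ld:1 B:0 rd:4 wr:3>
#3 BR src=r5,r6 held:FU  <A:3 Mu:1 Ld:1 B:0 rd:4 wr:3>
#4 MUL src=r6,r3 dispatched  <A:3 Mu:0 Ld:1 B:0 rd:2 wr:2>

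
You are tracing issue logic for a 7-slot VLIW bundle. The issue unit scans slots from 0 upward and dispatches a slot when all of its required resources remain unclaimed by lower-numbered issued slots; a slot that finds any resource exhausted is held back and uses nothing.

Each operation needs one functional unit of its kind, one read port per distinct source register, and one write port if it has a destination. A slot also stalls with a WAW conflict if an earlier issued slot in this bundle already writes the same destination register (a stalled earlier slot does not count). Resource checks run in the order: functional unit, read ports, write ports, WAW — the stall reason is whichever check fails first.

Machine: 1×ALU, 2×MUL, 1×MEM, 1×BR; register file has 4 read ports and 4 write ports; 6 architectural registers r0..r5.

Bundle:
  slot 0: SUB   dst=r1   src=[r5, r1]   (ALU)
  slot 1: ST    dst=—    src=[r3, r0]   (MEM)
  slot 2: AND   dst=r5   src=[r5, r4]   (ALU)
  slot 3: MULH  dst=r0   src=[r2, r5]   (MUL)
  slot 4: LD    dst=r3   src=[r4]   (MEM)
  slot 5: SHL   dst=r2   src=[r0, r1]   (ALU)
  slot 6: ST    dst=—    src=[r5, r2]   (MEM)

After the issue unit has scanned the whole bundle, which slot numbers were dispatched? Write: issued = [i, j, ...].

issued = [0, 1]

(0) want 1×ALU +2rd +1wr — yes → AL0|MU2|ME1|BR1|rd2|wr3
(1) want 1×MEM +2rd +0wr — yes → AL0|MU2|ME0|BR1|rd0|wr3
(2) want 1×ALU +2rd +1wr — FU → AL0|MU2|ME0|BR1|rd0|wr3
(3) want 1×MUL +2rd +1wr — RD_PORT → AL0|MU2|ME0|BR1|rd0|wr3
(4) want 1×MEM +1rd +1wr — FU → AL0|MU2|ME0|BR1|rd0|wr3
(5) want 1×ALU +2rd +1wr — FU → AL0|MU2|ME0|BR1|rd0|wr3
(6) want 1×MEM +2rd +0wr — FU → AL0|MU2|ME0|BR1|rd0|wr3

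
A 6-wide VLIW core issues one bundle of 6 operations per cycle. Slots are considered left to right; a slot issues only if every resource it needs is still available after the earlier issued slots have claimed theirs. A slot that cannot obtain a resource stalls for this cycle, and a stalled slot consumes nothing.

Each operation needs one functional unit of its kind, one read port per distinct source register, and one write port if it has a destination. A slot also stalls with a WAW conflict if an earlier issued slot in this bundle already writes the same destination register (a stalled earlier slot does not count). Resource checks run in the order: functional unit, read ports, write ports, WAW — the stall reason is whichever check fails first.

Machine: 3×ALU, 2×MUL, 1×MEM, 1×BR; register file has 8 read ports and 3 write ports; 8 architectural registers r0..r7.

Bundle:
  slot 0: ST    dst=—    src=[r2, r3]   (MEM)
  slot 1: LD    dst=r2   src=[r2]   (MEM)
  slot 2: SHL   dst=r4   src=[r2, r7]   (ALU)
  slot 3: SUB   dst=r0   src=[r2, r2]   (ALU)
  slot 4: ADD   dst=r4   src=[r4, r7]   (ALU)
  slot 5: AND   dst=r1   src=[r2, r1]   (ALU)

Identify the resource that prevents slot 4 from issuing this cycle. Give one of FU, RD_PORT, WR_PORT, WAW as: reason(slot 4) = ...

reason(slot 4) = WAW

(0) want 1×MEM +2rd +0wr — yes → AL3|MU2|ME0|BR1|rd6|wr3
(1) want 1×MEM +1rd +1wr — FU → AL3|MU2|ME0|BR1|rd6|wr3
(2) want 1×ALU +2rd +1wr — yes → AL2|MU2|ME0|BR1|rd4|wr2
(3) want 1×ALU +1rd +1wr — yes → AL1|MU2|ME0|BR1|rd3|wr1
(4) want 1×ALU +2rd +1wr — WAW → AL1|MU2|ME0|BR1|rd3|wr1
(5) want 1×ALU +2rd +1wr — yes → AL0|MU2|ME0|BR1|rd1|wr0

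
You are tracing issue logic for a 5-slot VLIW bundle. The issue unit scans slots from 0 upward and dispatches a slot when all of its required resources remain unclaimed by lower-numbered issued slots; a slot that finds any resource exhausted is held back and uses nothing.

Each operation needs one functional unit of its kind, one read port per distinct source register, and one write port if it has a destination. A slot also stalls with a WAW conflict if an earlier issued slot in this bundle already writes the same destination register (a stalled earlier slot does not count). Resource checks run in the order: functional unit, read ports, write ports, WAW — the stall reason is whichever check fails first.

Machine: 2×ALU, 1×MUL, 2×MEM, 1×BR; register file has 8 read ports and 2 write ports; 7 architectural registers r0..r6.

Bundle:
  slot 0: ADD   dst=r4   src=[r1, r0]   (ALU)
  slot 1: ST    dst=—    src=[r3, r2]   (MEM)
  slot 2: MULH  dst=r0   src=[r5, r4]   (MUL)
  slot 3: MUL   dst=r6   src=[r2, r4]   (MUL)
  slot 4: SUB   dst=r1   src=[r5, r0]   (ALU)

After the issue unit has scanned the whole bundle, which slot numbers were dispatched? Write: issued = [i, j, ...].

(0) want 1×ALU +2rd +1wr — yes → AL1|MU1|ME2|BR1|rd6|wr1
(1) want 1×MEM +2rd +0wr — yes → AL1|MU1|ME1|BR1|rd4|wr1
(2) want 1×MUL +2rd +1wr — yes → AL1|MU0|ME1|BR1|rd2|wr0
(3) want 1×MUL +2rd +1wr — FU → AL1|MU0|ME1|BR1|rd2|wr0
(4) want 1×ALU +2rd +1wr — WR_PORT → AL1|MU0|ME1|BR1|rd2|wr0

issued = [0, 1, 2]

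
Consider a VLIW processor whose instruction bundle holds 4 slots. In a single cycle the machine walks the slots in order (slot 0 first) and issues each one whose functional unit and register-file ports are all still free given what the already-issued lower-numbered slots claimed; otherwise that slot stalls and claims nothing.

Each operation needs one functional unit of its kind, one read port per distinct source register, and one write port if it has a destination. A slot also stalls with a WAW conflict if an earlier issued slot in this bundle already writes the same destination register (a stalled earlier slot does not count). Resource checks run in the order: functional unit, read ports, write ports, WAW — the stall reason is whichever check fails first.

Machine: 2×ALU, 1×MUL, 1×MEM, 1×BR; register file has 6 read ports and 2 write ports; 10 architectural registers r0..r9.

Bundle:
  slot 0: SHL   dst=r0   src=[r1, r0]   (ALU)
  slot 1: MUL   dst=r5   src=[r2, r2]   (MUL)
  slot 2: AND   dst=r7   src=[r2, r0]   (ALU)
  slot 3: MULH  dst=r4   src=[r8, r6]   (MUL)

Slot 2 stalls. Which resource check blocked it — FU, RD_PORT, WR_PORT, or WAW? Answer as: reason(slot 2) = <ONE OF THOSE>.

slot 0 (ALU): ISSUE — free A1,Mu1,Ld1,B1 rp4 wp1
slot 1 (MUL): ISSUE — free A1,Mu0,Ld1,B1 rp3 wp0
slot 2 (ALU): stall WR_PORT — free A1,Mu0,Ld1,B1 rp3 wp0
slot 3 (MUL): stall FU — free A1,Mu0,Ld1,B1 rp3 wp0

reason(slot 2) = WR_PORT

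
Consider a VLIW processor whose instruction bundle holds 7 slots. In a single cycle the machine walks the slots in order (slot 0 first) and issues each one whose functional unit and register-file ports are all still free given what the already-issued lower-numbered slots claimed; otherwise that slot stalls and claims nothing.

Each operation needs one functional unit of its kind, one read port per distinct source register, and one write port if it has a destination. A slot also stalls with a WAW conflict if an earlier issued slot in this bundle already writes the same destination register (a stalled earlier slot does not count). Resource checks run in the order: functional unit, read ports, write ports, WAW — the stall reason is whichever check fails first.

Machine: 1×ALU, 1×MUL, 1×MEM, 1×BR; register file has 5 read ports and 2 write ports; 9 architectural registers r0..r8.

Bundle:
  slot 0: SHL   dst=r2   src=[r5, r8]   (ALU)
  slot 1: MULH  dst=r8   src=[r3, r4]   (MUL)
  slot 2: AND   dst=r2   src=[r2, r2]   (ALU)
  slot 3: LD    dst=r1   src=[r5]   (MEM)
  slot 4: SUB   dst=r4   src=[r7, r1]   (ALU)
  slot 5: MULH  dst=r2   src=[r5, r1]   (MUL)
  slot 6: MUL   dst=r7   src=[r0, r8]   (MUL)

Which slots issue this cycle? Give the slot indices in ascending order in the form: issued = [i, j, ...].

(0) want 1×ALU +2rd +1wr — yes → AL0|MU1|ME1|BR1|rd3|wr1
(1) want 1×MUL +2rd +1wr — yes → AL0|MU0|ME1|BR1|rd1|wr0
(2) want 1×ALU +1rd +1wr — FU → AL0|MU0|ME1|BR1|rd1|wr0
(3) want 1×MEM +1rd +1wr — WR_PORT → AL0|MU0|ME1|BR1|rd1|wr0
(4) want 1×ALU +2rd +1wr — FU → AL0|MU0|ME1|BR1|rd1|wr0
(5) want 1×MUL +2rd +1wr — FU → AL0|MU0|ME1|BR1|rd1|wr0
(6) want 1×MUL +2rd +1wr — FU → AL0|MU0|ME1|BR1|rd1|wr0

issued = [0, 1]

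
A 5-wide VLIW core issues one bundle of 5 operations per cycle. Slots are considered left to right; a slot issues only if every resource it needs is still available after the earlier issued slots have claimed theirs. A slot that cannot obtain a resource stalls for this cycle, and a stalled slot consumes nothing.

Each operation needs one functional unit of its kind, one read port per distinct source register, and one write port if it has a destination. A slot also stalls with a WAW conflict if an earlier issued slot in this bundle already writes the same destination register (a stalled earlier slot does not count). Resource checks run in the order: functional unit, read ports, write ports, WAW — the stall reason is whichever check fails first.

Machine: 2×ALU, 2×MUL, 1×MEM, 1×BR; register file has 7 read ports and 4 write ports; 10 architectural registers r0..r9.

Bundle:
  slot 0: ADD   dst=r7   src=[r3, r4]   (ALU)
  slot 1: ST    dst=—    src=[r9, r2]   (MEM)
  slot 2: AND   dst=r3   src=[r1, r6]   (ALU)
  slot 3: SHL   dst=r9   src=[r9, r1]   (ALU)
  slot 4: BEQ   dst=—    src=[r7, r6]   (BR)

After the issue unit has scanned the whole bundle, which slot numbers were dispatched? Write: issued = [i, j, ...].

issued = [0, 1, 2]

(0) want 1×ALU +2rd +1wr — yes → AL1|MU2|ME1|BR1|rd5|wr3
(1) want 1×MEM +2rd +0wr — yes → AL1|MU2|ME0|BR1|rd3|wr3
(2) want 1×ALU +2rd +1wr — yes → AL0|MU2|ME0|BR1|rd1|wr2
(3) want 1×ALU +2rd +1wr — FU → AL0|MU2|ME0|BR1|rd1|wr2
(4) want 1×BR +2rd +0wr — RD_PORT → AL0|MU2|ME0|BR1|rd1|wr2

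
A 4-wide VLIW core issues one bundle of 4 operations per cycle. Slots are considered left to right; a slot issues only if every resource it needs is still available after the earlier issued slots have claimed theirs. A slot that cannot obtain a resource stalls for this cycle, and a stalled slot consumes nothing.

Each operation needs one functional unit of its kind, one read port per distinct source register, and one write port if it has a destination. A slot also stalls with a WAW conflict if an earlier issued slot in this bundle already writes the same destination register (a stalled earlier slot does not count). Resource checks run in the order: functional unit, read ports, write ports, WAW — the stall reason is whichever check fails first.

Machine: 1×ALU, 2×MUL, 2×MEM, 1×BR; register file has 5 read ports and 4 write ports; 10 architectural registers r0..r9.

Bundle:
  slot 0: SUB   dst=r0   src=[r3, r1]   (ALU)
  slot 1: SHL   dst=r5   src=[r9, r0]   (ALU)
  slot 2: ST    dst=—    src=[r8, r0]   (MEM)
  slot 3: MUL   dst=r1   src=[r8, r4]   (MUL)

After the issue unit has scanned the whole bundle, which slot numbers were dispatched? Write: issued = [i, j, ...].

issued = [0, 2]

[0] ALU needs rd=2 wr=1: ok; after: ALU=0 MUL=2 MEM=2 BR=1, R=3, W=3
[1] ALU needs rd=2 wr=1: FU; after: ALU=0 MUL=2 MEM=2 BR=1, R=3, W=3
[2] MEM needs rd=2 wr=0: ok; after: ALU=0 MUL=2 MEM=1 BR=1, R=1, W=3
[3] MUL needs rd=2 wr=1: RD_PORT; after: ALU=0 MUL=2 MEM=1 BR=1, R=1, W=3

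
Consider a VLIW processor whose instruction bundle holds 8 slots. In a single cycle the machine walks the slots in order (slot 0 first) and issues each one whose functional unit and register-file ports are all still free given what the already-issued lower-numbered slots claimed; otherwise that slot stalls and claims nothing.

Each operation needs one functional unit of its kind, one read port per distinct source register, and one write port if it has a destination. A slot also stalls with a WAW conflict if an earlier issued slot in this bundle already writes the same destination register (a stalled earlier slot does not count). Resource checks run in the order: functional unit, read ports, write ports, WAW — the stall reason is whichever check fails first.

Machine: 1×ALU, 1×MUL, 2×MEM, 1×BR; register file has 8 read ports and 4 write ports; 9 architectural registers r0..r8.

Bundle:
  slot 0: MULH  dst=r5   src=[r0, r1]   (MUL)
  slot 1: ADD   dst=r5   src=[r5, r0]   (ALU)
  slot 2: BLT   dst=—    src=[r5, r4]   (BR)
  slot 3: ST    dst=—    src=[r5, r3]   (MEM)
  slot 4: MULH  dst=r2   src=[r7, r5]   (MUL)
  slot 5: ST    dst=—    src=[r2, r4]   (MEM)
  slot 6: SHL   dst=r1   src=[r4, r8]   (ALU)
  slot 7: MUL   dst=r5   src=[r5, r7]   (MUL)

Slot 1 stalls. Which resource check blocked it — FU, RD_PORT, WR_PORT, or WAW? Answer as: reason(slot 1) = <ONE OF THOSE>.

reason(slot 1) = WAW

(0) want 1×MUL +2rd +1wr — yes → AL1|MU0|ME2|BR1|rd6|wr3
(1) want 1×ALU +2rd +1wr — WAW → AL1|MU0|ME2|BR1|rd6|wr3
(2) want 1×BR +2rd +0wr — yes → AL1|MU0|ME2|BR0|rd4|wr3
(3) want 1×MEM +2rd +0wr — yes → AL1|MU0|ME1|BR0|rd2|wr3
(4) want 1×MUL +2rd +1wr — FU → AL1|MU0|ME1|BR0|rd2|wr3
(5) want 1×MEM +2rd +0wr — yes → AL1|MU0|ME0|BR0|rd0|wr3
(6) want 1×ALU +2rd +1wr — RD_PORT → AL1|MU0|ME0|BR0|rd0|wr3
(7) want 1×MUL +2rd +1wr — FU → AL1|MU0|ME0|BR0|rd0|wr3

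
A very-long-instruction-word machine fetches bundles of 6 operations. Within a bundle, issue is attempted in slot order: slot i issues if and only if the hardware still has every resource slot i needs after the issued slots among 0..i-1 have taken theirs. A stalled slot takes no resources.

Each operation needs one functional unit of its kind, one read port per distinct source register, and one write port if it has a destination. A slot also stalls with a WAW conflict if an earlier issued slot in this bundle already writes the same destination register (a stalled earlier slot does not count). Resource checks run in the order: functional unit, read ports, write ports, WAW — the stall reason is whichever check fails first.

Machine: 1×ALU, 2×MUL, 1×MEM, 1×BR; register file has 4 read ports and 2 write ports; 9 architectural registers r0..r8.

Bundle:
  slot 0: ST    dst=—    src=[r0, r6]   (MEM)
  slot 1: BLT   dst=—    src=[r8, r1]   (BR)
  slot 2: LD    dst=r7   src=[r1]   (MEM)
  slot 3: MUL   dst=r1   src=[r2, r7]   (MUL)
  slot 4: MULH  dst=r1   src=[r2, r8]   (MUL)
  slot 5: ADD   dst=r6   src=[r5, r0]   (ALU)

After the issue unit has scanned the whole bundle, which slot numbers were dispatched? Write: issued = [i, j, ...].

issued = [0, 1]

  0. MEM ⇒ go  {1A/2Mu/0Ld/1B | 2r 2w}
  1. BR ⇒ go  {1A/2Mu/0Ld/0B | 0r 2w}
  2. MEM→r7 ⇒ no(FU)  {1A/2Mu/0Ld/0B | 0r 2w}
  3. MUL→r1 ⇒ no(RD_PORT)  {1A/2Mu/0Ld/0B | 0r 2w}
  4. MUL→r1 ⇒ no(RD_PORT)  {1A/2Mu/0Ld/0B | 0r 2w}
  5. ALU→r6 ⇒ no(RD_PORT)  {1A/2Mu/0Ld/0B | 0r 2w}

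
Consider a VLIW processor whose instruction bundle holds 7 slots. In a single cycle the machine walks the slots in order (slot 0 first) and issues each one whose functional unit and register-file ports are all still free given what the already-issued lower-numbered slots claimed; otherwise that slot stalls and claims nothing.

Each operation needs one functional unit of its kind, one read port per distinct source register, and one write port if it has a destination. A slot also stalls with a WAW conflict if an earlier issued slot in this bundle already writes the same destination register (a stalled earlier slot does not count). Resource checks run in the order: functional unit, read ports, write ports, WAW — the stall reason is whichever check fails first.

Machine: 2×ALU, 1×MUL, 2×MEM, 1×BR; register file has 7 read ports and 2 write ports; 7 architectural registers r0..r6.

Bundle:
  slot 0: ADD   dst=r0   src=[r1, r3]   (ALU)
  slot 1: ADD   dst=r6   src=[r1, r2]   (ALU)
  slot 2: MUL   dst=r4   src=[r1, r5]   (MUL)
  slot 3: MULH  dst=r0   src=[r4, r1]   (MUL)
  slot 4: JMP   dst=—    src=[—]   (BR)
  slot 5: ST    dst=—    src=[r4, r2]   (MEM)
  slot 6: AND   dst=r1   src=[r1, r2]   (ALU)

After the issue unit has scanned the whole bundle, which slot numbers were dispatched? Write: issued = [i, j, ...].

issued = [0, 1, 4, 5]

#0 ALU src=r1,r3 dispatched  <A:1 Mu:1 Ld:2 B:1 rd:5 wr:1>
#1 ALU src=r1,r2 dispatched  <A:0 Mu:1 Ld:2 B:1 rd:3 wr:0>
#2 MUL src=r1,r5 held:WR_PORT  <A:0 Mu:1 Ld:2 B:1 rd:3 wr:0>
#3 MUL src=r4,r1 held:WR_PORT  <A:0 Mu:1 Ld:2 B:1 rd:3 wr:0>
#4 BR src=- dispatched  <A:0 Mu:1 Ld:2 B:0 rd:3 wr:0>
#5 MEM src=r4,r2 dispatched  <A:0 Mu:1 Ld:1 B:0 rd:1 wr:0>
#6 ALU src=r1,r2 held:FU  <A:0 Mu:1 Ld:1 B:0 rd:1 wr:0>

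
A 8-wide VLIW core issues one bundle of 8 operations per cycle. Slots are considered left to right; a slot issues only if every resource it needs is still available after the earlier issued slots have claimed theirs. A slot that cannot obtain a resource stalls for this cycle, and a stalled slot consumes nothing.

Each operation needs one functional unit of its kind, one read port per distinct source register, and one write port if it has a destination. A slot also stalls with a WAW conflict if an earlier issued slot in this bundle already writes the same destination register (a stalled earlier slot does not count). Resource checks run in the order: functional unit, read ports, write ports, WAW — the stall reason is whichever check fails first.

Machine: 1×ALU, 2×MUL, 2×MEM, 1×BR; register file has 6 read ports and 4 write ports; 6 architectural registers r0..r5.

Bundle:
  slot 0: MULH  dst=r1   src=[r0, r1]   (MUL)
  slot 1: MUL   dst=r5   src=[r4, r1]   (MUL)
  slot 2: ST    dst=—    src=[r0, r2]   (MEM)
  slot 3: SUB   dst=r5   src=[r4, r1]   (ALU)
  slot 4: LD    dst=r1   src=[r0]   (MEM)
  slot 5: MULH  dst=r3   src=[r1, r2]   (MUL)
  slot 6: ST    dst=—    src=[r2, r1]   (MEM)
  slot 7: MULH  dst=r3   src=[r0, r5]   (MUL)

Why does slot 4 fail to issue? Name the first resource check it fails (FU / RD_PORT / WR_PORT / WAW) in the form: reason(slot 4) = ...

  0. MUL→r1 ⇒ go  {1A/1Mu/2Ld/1B | 4r 3w}
  1. MUL→r5 ⇒ go  {1A/0Mu/2Ld/1B | 2r 2w}
  2. MEM ⇒ go  {1A/0Mu/1Ld/1B | 0r 2w}
  3. ALU→r5 ⇒ no(RD_PORT)  {1A/0Mu/1Ld/1B | 0r 2w}
  4. MEM→r1 ⇒ no(RD_PORT)  {1A/0Mu/1Ld/1B | 0r 2w}
  5. MUL→r3 ⇒ no(FU)  {1A/0Mu/1Ld/1B | 0r 2w}
  6. MEM ⇒ no(RD_PORT)  {1A/0Mu/1Ld/1B | 0r 2w}
  7. MUL→r3 ⇒ no(FU)  {1A/0Mu/1Ld/1B | 0r 2w}

reason(slot 4) = RD_PORT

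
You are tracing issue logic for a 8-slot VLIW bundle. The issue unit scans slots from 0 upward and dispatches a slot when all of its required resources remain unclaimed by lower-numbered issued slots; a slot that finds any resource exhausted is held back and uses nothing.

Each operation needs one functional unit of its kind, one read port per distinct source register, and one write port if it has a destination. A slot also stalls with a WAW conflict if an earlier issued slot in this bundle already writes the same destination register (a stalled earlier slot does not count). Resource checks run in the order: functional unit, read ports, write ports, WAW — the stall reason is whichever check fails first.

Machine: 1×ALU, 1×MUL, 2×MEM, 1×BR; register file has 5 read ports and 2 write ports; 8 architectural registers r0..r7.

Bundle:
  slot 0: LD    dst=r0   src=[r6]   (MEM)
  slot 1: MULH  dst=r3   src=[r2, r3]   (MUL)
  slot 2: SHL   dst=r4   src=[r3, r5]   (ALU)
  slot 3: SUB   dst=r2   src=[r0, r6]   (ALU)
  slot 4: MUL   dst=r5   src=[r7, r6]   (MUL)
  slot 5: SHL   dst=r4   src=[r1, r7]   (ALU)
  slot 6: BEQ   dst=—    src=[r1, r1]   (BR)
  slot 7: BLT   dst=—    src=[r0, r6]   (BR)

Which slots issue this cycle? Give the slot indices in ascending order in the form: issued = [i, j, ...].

issued = [0, 1, 6]

[0] MEM needs rd=1 wr=1: ok; after: ALU=1 MUL=1 MEM=1 BR=1, R=4, W=1
[1] MUL needs rd=2 wr=1: ok; after: ALU=1 MUL=0 MEM=1 BR=1, R=2, W=0
[2] ALU needs rd=2 wr=1: WR_PORT; after: ALU=1 MUL=0 MEM=1 BR=1, R=2, W=0
[3] ALU needs rd=2 wr=1: WR_PORT; after: ALU=1 MUL=0 MEM=1 BR=1, R=2, W=0
[4] MUL needs rd=2 wr=1: FU; after: ALU=1 MUL=0 MEM=1 BR=1, R=2, W=0
[5] ALU needs rd=2 wr=1: WR_PORT; after: ALU=1 MUL=0 MEM=1 BR=1, R=2, W=0
[6] BR needs rd=1 wr=0: ok; after: ALU=1 MUL=0 MEM=1 BR=0, R=1, W=0
[7] BR needs rd=2 wr=0: FU; after: ALU=1 MUL=0 MEM=1 BR=0, R=1, W=0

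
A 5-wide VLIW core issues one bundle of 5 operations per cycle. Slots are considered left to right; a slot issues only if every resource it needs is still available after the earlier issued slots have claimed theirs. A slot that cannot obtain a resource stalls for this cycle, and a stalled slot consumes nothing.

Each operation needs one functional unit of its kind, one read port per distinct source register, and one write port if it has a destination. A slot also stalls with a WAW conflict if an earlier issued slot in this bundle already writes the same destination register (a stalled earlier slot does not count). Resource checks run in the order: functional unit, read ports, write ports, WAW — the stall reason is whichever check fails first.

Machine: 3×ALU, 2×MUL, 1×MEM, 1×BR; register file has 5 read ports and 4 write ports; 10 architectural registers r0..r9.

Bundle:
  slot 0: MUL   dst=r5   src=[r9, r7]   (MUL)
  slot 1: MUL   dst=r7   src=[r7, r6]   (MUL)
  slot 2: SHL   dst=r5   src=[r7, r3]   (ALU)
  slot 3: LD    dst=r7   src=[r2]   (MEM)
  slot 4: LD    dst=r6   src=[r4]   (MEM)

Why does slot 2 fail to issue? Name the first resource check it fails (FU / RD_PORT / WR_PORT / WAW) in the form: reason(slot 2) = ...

slot 0 (MUL): ISSUE — free A3,Mu1,Ld1,B1 rp3 wp3
slot 1 (MUL): ISSUE — free A3,Mu0,Ld1,B1 rp1 wp2
slot 2 (ALU): stall RD_PORT — free A3,Mu0,Ld1,B1 rp1 wp2
slot 3 (MEM): stall WAW — free A3,Mu0,Ld1,B1 rp1 wp2
slot 4 (MEM): ISSUE — free A3,Mu0,Ld0,B1 rp0 wp1

reason(slot 2) = RD_PORT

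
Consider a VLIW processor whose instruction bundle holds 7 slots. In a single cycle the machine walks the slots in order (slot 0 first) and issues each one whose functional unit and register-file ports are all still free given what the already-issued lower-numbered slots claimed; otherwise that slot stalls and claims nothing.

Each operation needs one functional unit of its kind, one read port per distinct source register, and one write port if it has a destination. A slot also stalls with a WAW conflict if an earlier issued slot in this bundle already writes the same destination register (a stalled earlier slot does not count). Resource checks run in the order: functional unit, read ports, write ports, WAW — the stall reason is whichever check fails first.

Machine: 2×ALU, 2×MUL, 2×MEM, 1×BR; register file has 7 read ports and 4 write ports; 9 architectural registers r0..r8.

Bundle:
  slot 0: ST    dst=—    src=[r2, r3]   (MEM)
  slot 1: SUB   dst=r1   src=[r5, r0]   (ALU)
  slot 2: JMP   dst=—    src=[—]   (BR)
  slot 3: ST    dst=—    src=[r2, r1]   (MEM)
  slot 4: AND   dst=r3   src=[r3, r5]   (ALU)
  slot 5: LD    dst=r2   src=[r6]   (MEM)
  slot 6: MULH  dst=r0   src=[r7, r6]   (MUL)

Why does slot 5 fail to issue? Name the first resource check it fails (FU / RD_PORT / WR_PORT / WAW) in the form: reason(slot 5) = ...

slot 0 (MEM): ISSUE — free A2,Mu2,Ld1,B1 rp5 wp4
slot 1 (ALU): ISSUE — free A1,Mu2,Ld1,B1 rp3 wp3
slot 2 (BR): ISSUE — free A1,Mu2,Ld1,B0 rp3 wp3
slot 3 (MEM): ISSUE — free A1,Mu2,Ld0,B0 rp1 wp3
slot 4 (ALU): stall RD_PORT — free A1,Mu2,Ld0,B0 rp1 wp3
slot 5 (MEM): stall FU — free A1,Mu2,Ld0,B0 rp1 wp3
slot 6 (MUL): stall RD_PORT — free A1,Mu2,Ld0,B0 rp1 wp3

reason(slot 5) = FU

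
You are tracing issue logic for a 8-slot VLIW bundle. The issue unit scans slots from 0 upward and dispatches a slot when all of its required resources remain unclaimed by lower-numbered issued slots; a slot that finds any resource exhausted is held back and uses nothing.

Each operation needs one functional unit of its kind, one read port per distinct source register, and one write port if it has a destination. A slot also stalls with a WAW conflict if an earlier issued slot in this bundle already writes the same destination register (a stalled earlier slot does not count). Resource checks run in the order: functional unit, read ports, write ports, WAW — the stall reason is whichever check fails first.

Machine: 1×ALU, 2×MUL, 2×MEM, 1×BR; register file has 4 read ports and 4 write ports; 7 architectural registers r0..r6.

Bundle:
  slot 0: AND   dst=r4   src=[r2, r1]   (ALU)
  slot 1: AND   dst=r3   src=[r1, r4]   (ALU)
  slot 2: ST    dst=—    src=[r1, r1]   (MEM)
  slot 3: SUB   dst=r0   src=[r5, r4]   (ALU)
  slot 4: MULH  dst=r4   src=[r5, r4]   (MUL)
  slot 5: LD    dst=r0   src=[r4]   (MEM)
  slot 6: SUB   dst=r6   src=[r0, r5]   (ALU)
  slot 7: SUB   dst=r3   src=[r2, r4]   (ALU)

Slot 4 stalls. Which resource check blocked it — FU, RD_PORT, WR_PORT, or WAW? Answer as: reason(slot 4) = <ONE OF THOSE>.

  0. ALU→r4 ⇒ go  {0A/2Mu/2Ld/1B | 2r 3w}
  1. ALU→r3 ⇒ no(FU)  {0A/2Mu/2Ld/1B | 2r 3w}
  2. MEM ⇒ go  {0A/2Mu/1Ld/1B | 1r 3w}
  3. ALU→r0 ⇒ no(FU)  {0A/2Mu/1Ld/1B | 1r 3w}
  4. MUL→r4 ⇒ no(RD_PORT)  {0A/2Mu/1Ld/1B | 1r 3w}
  5. MEM→r0 ⇒ go  {0A/2Mu/0Ld/1B | 0r 2w}
  6. ALU→r6 ⇒ no(FU)  {0A/2Mu/0Ld/1B | 0r 2w}
  7. ALU→r3 ⇒ no(FU)  {0A/2Mu/0Ld/1B | 0r 2w}

reason(slot 4) = RD_PORT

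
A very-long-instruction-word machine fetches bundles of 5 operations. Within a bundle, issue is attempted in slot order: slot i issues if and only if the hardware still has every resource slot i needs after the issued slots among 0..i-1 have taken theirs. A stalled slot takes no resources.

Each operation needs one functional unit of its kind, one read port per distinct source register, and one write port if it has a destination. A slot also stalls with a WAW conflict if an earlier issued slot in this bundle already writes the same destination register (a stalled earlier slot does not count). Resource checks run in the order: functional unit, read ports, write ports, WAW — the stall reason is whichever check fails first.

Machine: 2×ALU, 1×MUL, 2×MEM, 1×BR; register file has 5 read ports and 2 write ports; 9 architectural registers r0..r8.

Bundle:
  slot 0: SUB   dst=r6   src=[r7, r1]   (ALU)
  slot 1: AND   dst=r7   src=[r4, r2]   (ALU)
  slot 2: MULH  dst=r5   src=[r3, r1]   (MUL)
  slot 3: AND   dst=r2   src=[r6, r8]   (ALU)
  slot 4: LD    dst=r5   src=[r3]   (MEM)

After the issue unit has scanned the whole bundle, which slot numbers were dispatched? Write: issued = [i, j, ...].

[0] ALU needs rd=2 wr=1: ok; after: ALU=1 MUL=1 MEM=2 BR=1, R=3, W=1
[1] ALU needs rd=2 wr=1: ok; after: ALU=0 MUL=1 MEM=2 BR=1, R=1, W=0
[2] MUL needs rd=2 wr=1: RD_PORT; after: ALU=0 MUL=1 MEM=2 BR=1, R=1, W=0
[3] ALU needs rd=2 wr=1: FU; after: ALU=0 MUL=1 MEM=2 BR=1, R=1, W=0
[4] MEM needs rd=1 wr=1: WR_PORT; after: ALU=0 MUL=1 MEM=2 BR=1, R=1, W=0

issued = [0, 1]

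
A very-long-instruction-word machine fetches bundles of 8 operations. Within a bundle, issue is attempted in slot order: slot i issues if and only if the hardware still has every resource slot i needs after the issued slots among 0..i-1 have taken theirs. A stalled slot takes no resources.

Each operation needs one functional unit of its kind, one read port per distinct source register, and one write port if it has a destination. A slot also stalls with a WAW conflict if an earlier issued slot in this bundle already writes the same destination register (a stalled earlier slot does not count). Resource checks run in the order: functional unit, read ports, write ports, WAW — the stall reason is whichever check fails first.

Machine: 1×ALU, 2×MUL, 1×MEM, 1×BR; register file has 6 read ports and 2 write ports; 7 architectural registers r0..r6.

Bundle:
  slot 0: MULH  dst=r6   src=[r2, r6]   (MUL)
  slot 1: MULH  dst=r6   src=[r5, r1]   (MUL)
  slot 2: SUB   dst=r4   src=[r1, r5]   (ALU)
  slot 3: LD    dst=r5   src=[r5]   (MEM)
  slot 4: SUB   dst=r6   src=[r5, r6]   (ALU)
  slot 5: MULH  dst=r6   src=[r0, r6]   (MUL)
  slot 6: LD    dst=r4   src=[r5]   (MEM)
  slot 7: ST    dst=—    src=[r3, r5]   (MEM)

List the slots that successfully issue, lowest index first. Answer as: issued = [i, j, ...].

  0. MUL→r6 ⇒ go  {1A/1Mu/1Ld/1B | 4r 1w}
  1. MUL→r6 ⇒ no(WAW)  {1A/1Mu/1Ld/1B | 4r 1w}
  2. ALU→r4 ⇒ go  {0A/1Mu/1Ld/1B | 2r 0w}
  3. MEM→r5 ⇒ no(WR_PORT)  {0A/1Mu/1Ld/1B | 2r 0w}
  4. ALU→r6 ⇒ no(FU)  {0A/1Mu/1Ld/1B | 2r 0w}
  5. MUL→r6 ⇒ no(WR_PORT)  {0A/1Mu/1Ld/1B | 2r 0w}
  6. MEM→r4 ⇒ no(WR_PORT)  {0A/1Mu/1Ld/1B | 2r 0w}
  7. MEM ⇒ go  {0A/1Mu/0Ld/1B | 0r 0w}

issued = [0, 2, 7]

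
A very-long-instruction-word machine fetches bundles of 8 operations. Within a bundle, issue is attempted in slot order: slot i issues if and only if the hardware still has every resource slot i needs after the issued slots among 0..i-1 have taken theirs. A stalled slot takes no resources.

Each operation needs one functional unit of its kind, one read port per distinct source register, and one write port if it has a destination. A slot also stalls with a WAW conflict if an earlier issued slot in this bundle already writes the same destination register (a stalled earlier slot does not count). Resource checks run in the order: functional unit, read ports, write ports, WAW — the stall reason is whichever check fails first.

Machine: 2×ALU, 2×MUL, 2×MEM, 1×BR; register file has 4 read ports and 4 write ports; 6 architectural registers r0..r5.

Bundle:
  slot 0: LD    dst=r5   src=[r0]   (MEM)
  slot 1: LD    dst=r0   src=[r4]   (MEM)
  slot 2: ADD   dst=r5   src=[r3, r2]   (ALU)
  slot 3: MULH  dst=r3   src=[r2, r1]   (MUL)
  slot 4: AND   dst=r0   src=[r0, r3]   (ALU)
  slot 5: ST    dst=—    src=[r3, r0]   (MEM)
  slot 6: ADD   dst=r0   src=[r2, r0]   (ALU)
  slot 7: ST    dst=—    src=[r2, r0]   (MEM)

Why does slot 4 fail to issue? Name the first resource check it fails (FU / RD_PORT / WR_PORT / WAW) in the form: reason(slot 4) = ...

#0 MEM src=r0 dispatched  <A:2 Mu:2 Ld:1 B:1 rd:3 wr:3>
#1 MEM src=r4 dispatched  <A:2 Mu:2 Ld:0 B:1 rd:2 wr:2>
#2 ALU src=r3,r2 held:WAW  <A:2 Mu:2 Ld:0 B:1 rd:2 wr:2>
#3 MUL src=r2,r1 dispatched  <A:2 Mu:1 Ld:0 B:1 rd:0 wr:1>
#4 ALU src=r0,r3 held:RD_PORT  <A:2 Mu:1 Ld:0 B:1 rd:0 wr:1>
#5 MEM src=r3,r0 held:FU  <A:2 Mu:1 Ld:0 B:1 rd:0 wr:1>
#6 ALU src=r2,r0 held:RD_PORT  <A:2 Mu:1 Ld:0 B:1 rd:0 wr:1>
#7 MEM src=r2,r0 held:FU  <A:2 Mu:1 Ld:0 B:1 rd:0 wr:1>

reason(slot 4) = RD_PORT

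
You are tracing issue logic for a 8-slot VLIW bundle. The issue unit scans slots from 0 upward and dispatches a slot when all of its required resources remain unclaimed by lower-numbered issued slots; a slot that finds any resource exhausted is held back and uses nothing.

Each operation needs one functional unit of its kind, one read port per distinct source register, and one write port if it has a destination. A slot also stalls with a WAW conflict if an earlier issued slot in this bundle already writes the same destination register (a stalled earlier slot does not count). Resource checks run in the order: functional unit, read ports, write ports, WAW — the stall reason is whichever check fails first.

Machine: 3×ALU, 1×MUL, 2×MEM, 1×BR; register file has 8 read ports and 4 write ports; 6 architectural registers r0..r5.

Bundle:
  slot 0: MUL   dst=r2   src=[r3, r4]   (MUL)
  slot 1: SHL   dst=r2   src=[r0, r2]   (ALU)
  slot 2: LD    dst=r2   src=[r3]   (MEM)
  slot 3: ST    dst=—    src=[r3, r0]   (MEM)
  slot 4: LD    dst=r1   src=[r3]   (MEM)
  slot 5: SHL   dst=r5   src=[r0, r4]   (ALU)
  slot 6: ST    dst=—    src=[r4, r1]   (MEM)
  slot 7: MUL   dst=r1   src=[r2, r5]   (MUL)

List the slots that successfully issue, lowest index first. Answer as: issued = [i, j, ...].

slot 0 (MUL): ISSUE — free A3,Mu0,Ld2,B1 rp6 wp3
slot 1 (ALU): stall WAW — free A3,Mu0,Ld2,B1 rp6 wp3
slot 2 (MEM): stall WAW — free A3,Mu0,Ld2,B1 rp6 wp3
slot 3 (MEM): ISSUE — free A3,Mu0,Ld1,B1 rp4 wp3
slot 4 (MEM): ISSUE — free A3,Mu0,Ld0,B1 rp3 wp2
slot 5 (ALU): ISSUE — free A2,Mu0,Ld0,B1 rp1 wp1
slot 6 (MEM): stall FU — free A2,Mu0,Ld0,B1 rp1 wp1
slot 7 (MUL): stall FU — free A2,Mu0,Ld0,B1 rp1 wp1

issued = [0, 3, 4, 5]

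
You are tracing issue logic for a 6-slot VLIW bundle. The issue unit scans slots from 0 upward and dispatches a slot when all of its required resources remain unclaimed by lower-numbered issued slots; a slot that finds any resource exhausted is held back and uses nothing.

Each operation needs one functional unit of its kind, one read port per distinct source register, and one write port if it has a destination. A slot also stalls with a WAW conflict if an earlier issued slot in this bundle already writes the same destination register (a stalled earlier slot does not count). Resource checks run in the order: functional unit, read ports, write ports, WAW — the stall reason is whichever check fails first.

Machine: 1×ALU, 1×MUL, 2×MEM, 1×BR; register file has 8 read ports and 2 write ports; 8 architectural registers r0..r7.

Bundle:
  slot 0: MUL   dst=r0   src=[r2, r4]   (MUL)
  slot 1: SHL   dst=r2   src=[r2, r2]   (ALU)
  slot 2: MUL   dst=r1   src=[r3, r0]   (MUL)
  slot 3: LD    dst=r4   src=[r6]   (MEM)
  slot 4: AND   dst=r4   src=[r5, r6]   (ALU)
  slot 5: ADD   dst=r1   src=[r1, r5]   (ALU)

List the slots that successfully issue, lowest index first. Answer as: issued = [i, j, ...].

#0 MUL src=r2,r4 dispatched  <A:1 Mu:0 Ld:2 B:1 rd:6 wr:1>
#1 ALU src=r2,r2 dispatched  <A:0 Mu:0 Ld:2 B:1 rd:5 wr:0>
#2 MUL src=r3,r0 held:FU  <A:0 Mu:0 Ld:2 B:1 rd:5 wr:0>
#3 MEM src=r6 held:WR_PORT  <A:0 Mu:0 Ld:2 B:1 rd:5 wr:0>
#4 ALU src=r5,r6 held:FU  <A:0 Mu:0 Ld:2 B:1 rd:5 wr:0>
#5 ALU src=r1,r5 held:FU  <A:0 Mu:0 Ld:2 B:1 rd:5 wr:0>

issued = [0, 1]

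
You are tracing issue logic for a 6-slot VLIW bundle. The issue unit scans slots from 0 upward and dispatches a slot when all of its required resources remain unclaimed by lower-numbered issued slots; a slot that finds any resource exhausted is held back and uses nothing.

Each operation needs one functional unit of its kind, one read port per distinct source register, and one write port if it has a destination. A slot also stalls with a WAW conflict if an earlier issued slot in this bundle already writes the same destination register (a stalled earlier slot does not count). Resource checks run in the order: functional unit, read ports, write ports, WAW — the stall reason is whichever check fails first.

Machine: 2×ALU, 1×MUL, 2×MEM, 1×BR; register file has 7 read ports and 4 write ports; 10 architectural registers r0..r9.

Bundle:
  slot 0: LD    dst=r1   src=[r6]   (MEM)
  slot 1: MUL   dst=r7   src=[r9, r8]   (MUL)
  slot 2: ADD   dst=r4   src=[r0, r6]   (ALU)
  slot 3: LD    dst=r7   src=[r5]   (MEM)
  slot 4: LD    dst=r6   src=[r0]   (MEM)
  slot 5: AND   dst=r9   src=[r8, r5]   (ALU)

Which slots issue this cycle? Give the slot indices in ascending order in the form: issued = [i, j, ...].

issued = [0, 1, 2, 4]

  0. MEM→r1 ⇒ go  {2A/1Mu/1Ld/1B | 6r 3w}
  1. MUL→r7 ⇒ go  {2A/0Mu/1Ld/1B | 4r 2w}
  2. ALU→r4 ⇒ go  {1A/0Mu/1Ld/1B | 2r 1w}
  3. MEM→r7 ⇒ no(WAW)  {1A/0Mu/1Ld/1B | 2r 1w}
  4. MEM→r6 ⇒ go  {1A/0Mu/0Ld/1B | 1r 0w}
  5. ALU→r9 ⇒ no(RD_PORT)  {1A/0Mu/0Ld/1B | 1r 0w}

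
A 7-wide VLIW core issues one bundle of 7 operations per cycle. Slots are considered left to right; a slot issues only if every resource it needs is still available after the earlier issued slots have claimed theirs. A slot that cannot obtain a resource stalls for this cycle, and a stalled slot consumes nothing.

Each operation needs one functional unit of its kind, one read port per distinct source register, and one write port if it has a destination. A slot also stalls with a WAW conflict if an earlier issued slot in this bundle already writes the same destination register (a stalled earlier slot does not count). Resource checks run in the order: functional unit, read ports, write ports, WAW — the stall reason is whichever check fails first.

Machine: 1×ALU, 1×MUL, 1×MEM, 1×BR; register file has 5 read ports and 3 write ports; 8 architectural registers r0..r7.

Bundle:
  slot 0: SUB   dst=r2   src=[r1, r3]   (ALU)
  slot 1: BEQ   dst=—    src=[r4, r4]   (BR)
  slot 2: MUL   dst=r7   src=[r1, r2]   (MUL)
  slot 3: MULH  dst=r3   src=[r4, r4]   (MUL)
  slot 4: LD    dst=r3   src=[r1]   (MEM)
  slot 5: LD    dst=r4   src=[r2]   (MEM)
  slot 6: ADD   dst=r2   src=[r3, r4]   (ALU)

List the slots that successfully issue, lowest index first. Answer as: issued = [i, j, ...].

issued = [0, 1, 2]

(0) want 1×ALU +2rd +1wr — yes → AL0|MU1|ME1|BR1|rd3|wr2
(1) want 1×BR +1rd +0wr — yes → AL0|MU1|ME1|BR0|rd2|wr2
(2) want 1×MUL +2rd +1wr — yes → AL0|MU0|ME1|BR0|rd0|wr1
(3) want 1×MUL +1rd +1wr — FU → AL0|MU0|ME1|BR0|rd0|wr1
(4) want 1×MEM +1rd +1wr — RD_PORT → AL0|MU0|ME1|BR0|rd0|wr1
(5) want 1×MEM +1rd +1wr — RD_PORT → AL0|MU0|ME1|BR0|rd0|wr1
(6) want 1×ALU +2rd +1wr — FU → AL0|MU0|ME1|BR0|rd0|wr1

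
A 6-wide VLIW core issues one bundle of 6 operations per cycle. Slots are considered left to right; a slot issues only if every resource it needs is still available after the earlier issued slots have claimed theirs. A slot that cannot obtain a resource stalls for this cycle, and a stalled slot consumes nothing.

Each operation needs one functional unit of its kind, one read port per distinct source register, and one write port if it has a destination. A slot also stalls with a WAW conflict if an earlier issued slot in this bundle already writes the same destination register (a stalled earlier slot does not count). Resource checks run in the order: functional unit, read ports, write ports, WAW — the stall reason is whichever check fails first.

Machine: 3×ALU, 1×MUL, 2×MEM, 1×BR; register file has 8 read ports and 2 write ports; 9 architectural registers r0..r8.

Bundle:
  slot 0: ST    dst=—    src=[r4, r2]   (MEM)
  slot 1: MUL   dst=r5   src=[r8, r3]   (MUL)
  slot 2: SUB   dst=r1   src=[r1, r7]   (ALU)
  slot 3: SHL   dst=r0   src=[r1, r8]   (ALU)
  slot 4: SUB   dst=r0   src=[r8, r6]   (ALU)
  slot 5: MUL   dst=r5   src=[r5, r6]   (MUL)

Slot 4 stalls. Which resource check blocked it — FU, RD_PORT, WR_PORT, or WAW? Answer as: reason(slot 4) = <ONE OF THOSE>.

reason(slot 4) = WR_PORT

#0 MEM src=r4,r2 dispatched  <A:3 Mu:1 Ld:1 B:1 rd:6 wr:2>
#1 MUL src=r8,r3 dispatched  <A:3 Mu:0 Ld:1 B:1 rd:4 wr:1>
#2 ALU src=r1,r7 dispatched  <A:2 Mu:0 Ld:1 B:1 rd:2 wr:0>
#3 ALU src=r1,r8 held:WR_PORT  <A:2 Mu:0 Ld:1 B:1 rd:2 wr:0>
#4 ALU src=r8,r6 held:WR_PORT  <A:2 Mu:0 Ld:1 B:1 rd:2 wr:0>
#5 MUL src=r5,r6 held:FU  <A:2 Mu:0 Ld:1 B:1 rd:2 wr:0>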